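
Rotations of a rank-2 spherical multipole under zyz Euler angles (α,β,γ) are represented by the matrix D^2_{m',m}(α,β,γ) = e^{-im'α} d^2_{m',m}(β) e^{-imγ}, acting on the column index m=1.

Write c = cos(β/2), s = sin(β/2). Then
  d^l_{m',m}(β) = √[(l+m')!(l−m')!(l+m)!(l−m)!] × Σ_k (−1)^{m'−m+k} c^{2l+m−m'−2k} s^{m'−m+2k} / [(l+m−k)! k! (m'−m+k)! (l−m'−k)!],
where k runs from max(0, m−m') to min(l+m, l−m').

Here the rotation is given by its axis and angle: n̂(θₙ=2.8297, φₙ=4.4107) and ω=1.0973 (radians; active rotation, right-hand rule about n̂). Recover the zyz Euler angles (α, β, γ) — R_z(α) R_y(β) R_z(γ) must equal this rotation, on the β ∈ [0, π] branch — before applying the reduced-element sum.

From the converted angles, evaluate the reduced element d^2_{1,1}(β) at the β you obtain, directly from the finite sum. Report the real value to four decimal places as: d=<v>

d=0.8746

Axis–angle → zyz. n̂ = (sinθₙcosφₙ, sinθₙsinφₙ, cosθₙ) = (-0.091178, -0.293001, -0.951754), ω = 1.0973.
R = I cosω + sinω [n̂]ₓ + (1−cosω) n̂n̂ᵀ gives
  R = [+0.460523, +0.861575, -0.213557; -0.832509, +0.502703, +0.232850; +0.307973, +0.070556, +0.948775]
β = atan2(√(R₁₃²+R₂₃²), R₃₃) = 0.321460; α = atan2(R₂₃, R₁₃) mod 2π = 2.313004; γ = atan2(R₃₂, −R₃₁) mod 2π = 2.916382
d^2_{1,1}(β=0.3215) via the finite sum:
With c≡cos(β/2)=0.987111 and s≡sin(β/2)=0.160039, N=[6·1·6·1]^{1/2}=6.000000
The bounds max(0,m−m')=0 and min(l+m,l−m')=1 give 2 terms
  k=0: (−1)^0·6.0000/(6)·0.9871^4·0.1600^0 = +0.949431
  k=1: (−1)^1·6.0000/(2)·0.9871^2·0.1600^2 = -0.074869
d^2_{1,1}(0.3215) = +0.949431 -0.074869 = +0.874562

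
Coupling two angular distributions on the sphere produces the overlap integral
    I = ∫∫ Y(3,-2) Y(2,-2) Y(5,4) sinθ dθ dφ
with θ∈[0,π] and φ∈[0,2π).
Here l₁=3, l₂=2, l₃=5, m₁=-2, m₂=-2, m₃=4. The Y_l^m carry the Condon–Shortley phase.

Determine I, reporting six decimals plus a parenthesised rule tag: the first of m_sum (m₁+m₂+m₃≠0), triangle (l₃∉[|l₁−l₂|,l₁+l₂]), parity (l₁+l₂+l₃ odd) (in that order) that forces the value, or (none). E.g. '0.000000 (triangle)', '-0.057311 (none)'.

0.268967 (none)

Rules hold: Σm=0, L=10 even, 1≤5≤5.
N = 7·5·11 = 385
Δ = 0!·6!·4!/11! = 1/2310
Racah Σ t=0..0: t=0:+1/144 = 1/144
⇒ 3j(3 2 5; 0 0 0)² = 10/231, sgn -1
Racah Σ t=0..0: t=0:+1/2880 = 1/2880
⇒ 3j(3 2 5; -2 -2 4)² = 3/55, sgn -1
4πI² = N·(3j₀)²·(3jₘ)² = 10/11
I = +1·√(0.909091/4π) = 0.26896683
No selection rule forces the value: the integral is nonzero (none).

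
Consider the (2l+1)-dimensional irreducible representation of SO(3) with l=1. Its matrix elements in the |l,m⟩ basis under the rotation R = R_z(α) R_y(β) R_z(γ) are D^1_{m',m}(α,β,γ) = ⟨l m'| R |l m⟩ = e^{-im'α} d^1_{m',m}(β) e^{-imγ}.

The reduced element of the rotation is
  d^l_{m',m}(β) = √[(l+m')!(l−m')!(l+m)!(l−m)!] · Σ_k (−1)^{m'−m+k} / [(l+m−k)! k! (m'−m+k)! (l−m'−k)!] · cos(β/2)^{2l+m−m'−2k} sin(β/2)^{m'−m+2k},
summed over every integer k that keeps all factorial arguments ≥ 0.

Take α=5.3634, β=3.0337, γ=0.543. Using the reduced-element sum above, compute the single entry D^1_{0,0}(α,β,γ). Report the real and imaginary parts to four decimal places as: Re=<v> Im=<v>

First d^1_{0,0}(β=3.0337), then the phase factors e^{-i(0)α} and e^{-i(0)γ}:
c=cos(3.033700/2)=0.053920, s=sin(3.033700/2)=0.998545; N=√[1·1·1·1]=1.000000
Admissible k: 0..1 (factorial args all ≥0)
  k=0: (−1)^0·1.0000/(1)·0.0539^2·0.9985^0 = +0.002907
  k=1: (−1)^1·1.0000/(1)·0.0539^0·0.9985^2 = -0.997093
d^1_{0,0}(3.0337) = +0.002907 -0.997093 = -0.994185
D = (+1.000000+0.000000i)·(-0.994185)·(+1.000000+0.000000i) = -0.994185+0.000000i

Re=-0.9942 Im=0.0000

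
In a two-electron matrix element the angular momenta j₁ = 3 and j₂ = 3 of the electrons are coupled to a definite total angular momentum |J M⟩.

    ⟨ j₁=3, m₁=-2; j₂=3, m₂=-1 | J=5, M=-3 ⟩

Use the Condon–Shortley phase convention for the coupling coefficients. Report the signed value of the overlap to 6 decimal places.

j₁+j₂−J=1  J+j₁−j₂=5  J−j₁+j₂=5  j₁+j₂+J+1=12
(j₁±m₁, j₂±m₂, J±M) = (1,5,2,4,2,8)
P² = 153600
sum k=0..1:
  [0] +1/1440 = 1/1440
  [1] −1/576 = -1/576
S = -1/960
C² = P²·S² = 1/6 ; C = -0.408248

−√(1/6) = -0.408248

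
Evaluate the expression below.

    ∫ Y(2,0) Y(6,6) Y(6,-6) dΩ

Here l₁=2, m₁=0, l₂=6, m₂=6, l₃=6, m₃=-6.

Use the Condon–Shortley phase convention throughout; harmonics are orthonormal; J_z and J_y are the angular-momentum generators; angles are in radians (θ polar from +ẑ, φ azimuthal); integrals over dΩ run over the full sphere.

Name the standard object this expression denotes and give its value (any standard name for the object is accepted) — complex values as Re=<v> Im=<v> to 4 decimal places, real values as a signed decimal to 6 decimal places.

This is a Gaunt coefficient — the integral of a triple product of spherical harmonics over the sphere.
m-sum 0 ✓  L=14 even ✓  4≤6≤8 ✓
Π(2lᵢ+1) = 5×13×13 = 845
triangle coeff Δ(2,6,6) = 1/90090
Σ_t [0,2]: t=0:+1/69120 t=1:−1/14400 t=2:+1/69120 = -7/172800
(3j)²=14/715 [(2 6 6; 0 0 0)], sign=-1
Σ_t [2,2]: t=2:+1/14515200 = 1/14515200
(3j)²=22/455 [(2 6 6; 0 6 -6)], sign=+1
⇒ 4πI² = 4/5
I = (-1)√(4/5/(4π)) = -0.25231325

Gaunt coefficient, -0.252313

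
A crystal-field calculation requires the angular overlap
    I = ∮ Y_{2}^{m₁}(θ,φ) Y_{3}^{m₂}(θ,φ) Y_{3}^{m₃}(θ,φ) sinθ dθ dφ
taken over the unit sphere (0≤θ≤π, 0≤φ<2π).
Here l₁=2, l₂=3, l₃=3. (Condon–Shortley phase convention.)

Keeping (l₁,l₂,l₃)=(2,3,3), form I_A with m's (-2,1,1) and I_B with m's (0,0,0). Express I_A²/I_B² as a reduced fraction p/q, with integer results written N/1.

3/2

Shared (l₁,l₂,l₃)=(2,3,3): N and (l;000)² cancel in I_A²/I_B².
A: Δ = 2!·2!·4!/9! = 1/3780; Racah Σ t=2..2: t=2:+1/16 = 1/16; ⇒ 3j(2 3 3; -2 1 1)² = 2/35, sgn +1
B: Δ = 2!·2!·4!/9! = 1/3780; Racah Σ t=0..2: t=0:+1/24 t=1:−1/4 t=2:+1/24 = -1/6; ⇒ 3j(2 3 3; 0 0 0)² = 4/105, sgn +1
I_A²/I_B² = (2/35)/(4/105) = 3/2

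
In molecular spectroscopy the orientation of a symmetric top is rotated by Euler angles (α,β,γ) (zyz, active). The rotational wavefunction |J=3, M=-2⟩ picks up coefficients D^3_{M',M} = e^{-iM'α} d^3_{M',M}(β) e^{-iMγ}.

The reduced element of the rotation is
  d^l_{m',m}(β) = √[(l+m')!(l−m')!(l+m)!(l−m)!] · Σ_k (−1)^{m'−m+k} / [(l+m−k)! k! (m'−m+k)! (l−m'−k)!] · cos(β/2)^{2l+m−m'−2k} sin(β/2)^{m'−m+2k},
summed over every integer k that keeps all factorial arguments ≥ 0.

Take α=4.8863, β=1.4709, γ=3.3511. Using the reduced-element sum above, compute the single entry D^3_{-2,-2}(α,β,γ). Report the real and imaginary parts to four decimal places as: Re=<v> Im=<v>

Re=0.3703 Im=0.3568

D^3_{-2,-2}(4.8863,1.4709,3.3511) = e^{-i·-2·4.8863}·d^3_{-2,-2}(1.4709)·e^{-i·-2·3.3511}. Compute d first:
Half-angle: c=0.741529, s=0.670921. N=√(1·120·1·120)=120.000000
k: max(0,(-2)−(-2))=0 … min(3+(-2),3−(-2))=1
  k=0: (−1)^0·120.0000/(120)·0.7415^6·0.6709^0 = +0.166253
  k=1: (−1)^1·120.0000/(24)·0.7415^4·0.6709^2 = -0.680495
d^3_{-2,-2}(1.4709) = +0.166253 -0.680495 = -0.514242
Attach z-rotation phases: D = e^{-i(-2)(4.8863)}·(-0.514242)·e^{-i(-2)(3.3511)} = +0.370311+0.356813i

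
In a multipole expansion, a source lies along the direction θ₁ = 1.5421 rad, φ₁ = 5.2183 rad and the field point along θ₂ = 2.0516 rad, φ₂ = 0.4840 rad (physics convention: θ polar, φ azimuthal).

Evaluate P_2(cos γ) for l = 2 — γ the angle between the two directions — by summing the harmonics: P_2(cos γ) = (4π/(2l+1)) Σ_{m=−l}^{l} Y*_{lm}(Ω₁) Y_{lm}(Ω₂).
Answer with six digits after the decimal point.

-0.499943

Term-by-term m-sum for l=2 (normalisation 4π/5 = 2.513274):
  term(m=-2) = -0.117083-0.005134i   from Y*(Ω₁)=-0.204679-0.327213i, Y(Ω₂)=+0.172154-0.250133i
  term(m=-1) = -0.000154+0.007017i   from Y*(Ω₁)=+0.010737-0.019382i, Y(Ω₂)=-0.280402+0.147409i
  term(m=+0) = +0.035553+0.000000i   from Y*(Ω₁)=-0.314613-0.000000i, Y(Ω₂)=-0.113006+0.000000i
  term(m=+1) = -0.000154-0.007017i   from Y*(Ω₁)=-0.010737-0.019382i, Y(Ω₂)=+0.280402+0.147409i
  term(m=+2) = -0.117083+0.005134i   from Y*(Ω₁)=-0.204679+0.327213i, Y(Ω₂)=+0.172154+0.250133i
Σ over m = -0.198921+0.000000i; ×(4π/5) → -0.499943+0.000000i. Real part: -0.499943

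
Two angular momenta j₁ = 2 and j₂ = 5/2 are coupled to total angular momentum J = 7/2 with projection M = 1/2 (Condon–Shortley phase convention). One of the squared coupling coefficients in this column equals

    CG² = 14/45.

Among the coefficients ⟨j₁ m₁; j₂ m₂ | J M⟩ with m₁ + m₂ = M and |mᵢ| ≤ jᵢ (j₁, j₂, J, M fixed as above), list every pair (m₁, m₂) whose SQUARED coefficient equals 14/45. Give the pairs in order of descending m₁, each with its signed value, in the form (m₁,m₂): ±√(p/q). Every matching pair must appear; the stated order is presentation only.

(1,-1/2): +√(14/45)

Admissible pairs with m₁+m₂ = M = 1/2: (-2,5/2), (-1,3/2), (0,1/2), (1,-1/2), (2,-3/2)
  (m₁,m₂)=(2,-3/2): CG² = 64/315, CG = +√(64/315)
  (m₁,m₂)=(1,-1/2): CG² = 14/45, CG = +√(14/45)   ← matches the target
  (m₁,m₂)=(0,1/2): CG² = 4/105, CG = −√(4/105)
  (m₁,m₂)=(-1,3/2): CG² = 121/315, CG = −√(121/315)
  (m₁,m₂)=(-2,5/2): CG² = 4/63, CG = −√(4/63)
Pairs with CG² = 14/45: (1,-1/2): +√(14/45)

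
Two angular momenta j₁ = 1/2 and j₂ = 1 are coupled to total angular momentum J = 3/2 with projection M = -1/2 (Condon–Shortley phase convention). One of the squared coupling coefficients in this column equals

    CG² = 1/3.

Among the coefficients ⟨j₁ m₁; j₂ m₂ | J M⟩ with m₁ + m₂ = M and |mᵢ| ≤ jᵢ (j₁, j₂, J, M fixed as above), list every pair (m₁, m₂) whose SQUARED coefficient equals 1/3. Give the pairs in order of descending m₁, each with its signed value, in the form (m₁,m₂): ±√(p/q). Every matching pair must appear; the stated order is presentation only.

Admissible pairs with m₁+m₂ = M = -1/2: (-1/2,0), (1/2,-1)
  (m₁,m₂)=(1/2,-1): CG² = 1/3, CG = +√(1/3)   ← matches the target
  (m₁,m₂)=(-1/2,0): CG² = 2/3, CG = +√(2/3)
Pairs with CG² = 1/3: (1/2,-1): +√(1/3)

(1/2,-1): +√(1/3)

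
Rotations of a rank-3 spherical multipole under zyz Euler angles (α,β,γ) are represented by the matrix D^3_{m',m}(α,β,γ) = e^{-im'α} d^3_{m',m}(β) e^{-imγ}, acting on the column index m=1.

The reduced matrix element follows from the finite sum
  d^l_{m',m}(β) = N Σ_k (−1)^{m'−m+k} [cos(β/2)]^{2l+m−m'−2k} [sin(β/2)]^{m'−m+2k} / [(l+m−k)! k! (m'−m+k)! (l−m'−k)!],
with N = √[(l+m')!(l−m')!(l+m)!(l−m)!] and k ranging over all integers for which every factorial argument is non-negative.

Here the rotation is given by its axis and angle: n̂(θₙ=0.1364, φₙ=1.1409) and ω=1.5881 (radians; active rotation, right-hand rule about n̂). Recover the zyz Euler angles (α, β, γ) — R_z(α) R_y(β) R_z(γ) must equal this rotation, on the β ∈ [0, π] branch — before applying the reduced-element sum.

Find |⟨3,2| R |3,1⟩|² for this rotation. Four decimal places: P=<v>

P=0.0863

Axis–angle → zyz. n̂ = (sinθₙcosφₙ, sinθₙsinφₙ, cosθₙ) = (+0.056672, +0.123605, +0.990712), ω = 1.5881.
R = I cosω + sinω [n̂]ₓ + (1−cosω) n̂n̂ᵀ gives
  R = [-0.014035, -0.983437, +0.180704; +0.997690, -0.001760, +0.067912; -0.066469, +0.181239, +0.981190]
β = atan2(√(R₁₃²+R₂₃²), R₃₃) = 0.194263; α = atan2(R₂₃, R₁₃) mod 2π = 0.359488; γ = atan2(R₃₂, −R₃₁) mod 2π = 1.219281
Split into d^3_{2,1}(β=0.1943) × two z-phases.
With c≡cos(β/2)=0.995286 and s≡sin(β/2)=0.096979, N=[120·1·24·2]^{1/2}=75.894664
k: max(0,(1)−(2))=0 … min(3+(1),3−(2))=1
  k=0: (−1)^1·75.8947/(24)·0.9953^5·0.0970^1 = -0.299514
  k=1: (−1)^2·75.8947/(12)·0.9953^3·0.0970^3 = +0.005687
d^3_{2,1}(0.1943) = -0.299514 +0.005687 = -0.293827
|D^3_{2,1}|² = |d^3_{2,1}(β)|² = (-0.293827)² = 0.086334 (the z-rotation phases have unit modulus)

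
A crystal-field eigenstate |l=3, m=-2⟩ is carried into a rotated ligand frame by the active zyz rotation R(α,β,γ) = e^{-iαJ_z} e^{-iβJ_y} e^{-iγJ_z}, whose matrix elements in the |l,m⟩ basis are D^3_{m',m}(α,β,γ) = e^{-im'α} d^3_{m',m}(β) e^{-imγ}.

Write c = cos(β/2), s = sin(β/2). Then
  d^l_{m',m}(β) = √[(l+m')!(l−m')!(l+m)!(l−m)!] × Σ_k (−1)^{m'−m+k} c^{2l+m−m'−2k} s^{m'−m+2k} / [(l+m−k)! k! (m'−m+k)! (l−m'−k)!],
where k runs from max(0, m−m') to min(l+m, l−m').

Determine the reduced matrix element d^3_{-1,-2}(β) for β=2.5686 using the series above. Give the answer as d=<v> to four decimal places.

d^3_{-1,-2}(β=2.5686) via the finite sum:
c=cos(2.568600/2)=0.282593, s=sin(2.568600/2)=0.959240; N=√[2·24·1·120]=75.894664
The bounds max(0,m−m')=0 and min(l+m,l−m')=1 give 2 terms
  k=0: (−1)^1·75.8947/(24)·0.2826^5·0.9592^1 = -0.005467
  k=1: (−1)^2·75.8947/(12)·0.2826^3·0.9592^3 = +0.125978
d^3_{-1,-2}(2.5686) = -0.005467 +0.125978 = +0.120512

d=0.1205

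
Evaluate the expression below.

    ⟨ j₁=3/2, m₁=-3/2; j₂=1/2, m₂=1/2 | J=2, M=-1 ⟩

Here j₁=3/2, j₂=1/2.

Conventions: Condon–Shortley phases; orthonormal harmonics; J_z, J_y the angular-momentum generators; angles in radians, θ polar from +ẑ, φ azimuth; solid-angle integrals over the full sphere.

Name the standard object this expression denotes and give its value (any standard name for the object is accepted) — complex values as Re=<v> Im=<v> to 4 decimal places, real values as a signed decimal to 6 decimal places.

This is a Clebsch–Gordan (vector-coupling) coefficient.
triangle: 0!*3!*1!/5! = 6/120
(j±m)!: 0!*3!*1!*0!*1!*3! = 36
prefactor² = (2J+1)*Δ*N² = 9
  k=0: +1/(0!*0!*3!*1!*0!*0!) = 1/6
Σ = 1/6  ⇒  CG² = 9*(1/6)² = 1/4
CG = +√(1/4) = +0.500000

Clebsch–Gordan coefficient, +√(1/4) ≈ +0.500000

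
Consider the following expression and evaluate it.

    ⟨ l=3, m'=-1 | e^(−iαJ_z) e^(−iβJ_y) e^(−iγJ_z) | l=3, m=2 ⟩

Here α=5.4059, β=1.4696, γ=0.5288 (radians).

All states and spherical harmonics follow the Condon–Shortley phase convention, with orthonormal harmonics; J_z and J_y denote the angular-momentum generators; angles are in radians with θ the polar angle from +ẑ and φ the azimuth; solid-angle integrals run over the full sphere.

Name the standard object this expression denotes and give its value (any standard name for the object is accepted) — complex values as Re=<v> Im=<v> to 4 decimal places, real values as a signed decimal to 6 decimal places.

This is a Wigner D-matrix element — the rotation-matrix element ⟨l m'| R(α,β,γ) |l m⟩ in the angular-momentum basis.
Split into d^3_{-1,2}(β=1.4696) × two z-phases.
With c≡cos(β/2)=0.741965 and s≡sin(β/2)=0.670439, N=[2·24·120·1]^{1/2}=75.894664
k∈{3,4} keeps every argument non-negative
  k=3: (−1)^0·75.8947/(12)·0.7420^3·0.6704^3 = +0.778498
  k=4: (−1)^1·75.8947/(24)·0.7420^1·0.6704^5 = -0.317818
d^3_{-1,2}(1.4696) = +0.778498 -0.317818 = +0.460679
Phases: e^{-i·(-1)·5.4059}=+0.639241-0.769006i, e^{-i·(2)·0.5288}=+0.490964-0.871180i ⇒ D=-0.164047-0.430481i

Wigner D-matrix element, Re=-0.1640 Im=-0.4305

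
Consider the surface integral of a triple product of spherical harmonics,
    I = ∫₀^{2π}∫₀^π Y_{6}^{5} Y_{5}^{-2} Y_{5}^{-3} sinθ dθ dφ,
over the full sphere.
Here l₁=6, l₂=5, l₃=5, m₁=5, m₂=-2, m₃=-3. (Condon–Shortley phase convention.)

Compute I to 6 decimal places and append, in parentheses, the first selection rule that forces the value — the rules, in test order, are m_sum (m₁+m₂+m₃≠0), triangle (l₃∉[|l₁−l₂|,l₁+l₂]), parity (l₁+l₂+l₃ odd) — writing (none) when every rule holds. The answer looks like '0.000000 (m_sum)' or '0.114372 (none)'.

m-sum 0 ✓  L=16 even ✓  1≤5≤11 ✓
Π(2lᵢ+1) = 13×11×11 = 1573
triangle coeff Δ(6,5,5) = 1/28588560
Σ_t [1,5]: t=1:−1/345600 t=2:+1/13824 t=3:−1/5184 t=4:+1/13824 t=5:−1/345600 = -7/129600
(3j)²=80/7293 [(6 5 5; 0 0 0)], sign=+1
Σ_t [0,1]: t=0:+1/518400 t=1:−1/345600 = -1/1036800
(3j)²=7/2210 [(6 5 5; 5 -2 -3)], sign=-1
⇒ 4πI² = 616/11271
I = (-1)√(616/11271/(4π)) = -0.06594839
No selection rule forces the value: the integral is nonzero (none).

-0.065948 (none)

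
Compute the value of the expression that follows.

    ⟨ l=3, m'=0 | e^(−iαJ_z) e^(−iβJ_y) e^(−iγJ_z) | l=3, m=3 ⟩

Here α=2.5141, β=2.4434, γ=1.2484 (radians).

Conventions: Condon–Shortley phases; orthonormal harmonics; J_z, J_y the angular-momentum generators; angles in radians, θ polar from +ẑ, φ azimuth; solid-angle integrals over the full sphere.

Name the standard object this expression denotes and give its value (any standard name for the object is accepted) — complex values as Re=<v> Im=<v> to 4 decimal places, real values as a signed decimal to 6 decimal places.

Wigner D-matrix element, Re=-0.1223 Im=0.0843

This is a Wigner D-matrix element — the rotation-matrix element ⟨l m'| R(α,β,γ) |l m⟩ in the angular-momentum basis.
Split into d^3_{0,3}(β=2.4434) × two z-phases.
c=cos(2.443400/2)=0.342049, s=sin(2.443400/2)=0.939682; N=√[6·6·720·1]=160.996894
k: max(0,(3)−(0))=3 … min(3+(3),3−(0))=3
  k=3: (−1)^0·160.9969/(36)·0.3420^3·0.9397^3 = +0.148499
d^3_{0,3}(2.4434) = +0.148499
Phases: e^{-i·(0)·2.5141}=+1.000000+0.000000i, e^{-i·(3)·1.2484}=-0.823293+0.567616i ⇒ D=-0.122258+0.084290i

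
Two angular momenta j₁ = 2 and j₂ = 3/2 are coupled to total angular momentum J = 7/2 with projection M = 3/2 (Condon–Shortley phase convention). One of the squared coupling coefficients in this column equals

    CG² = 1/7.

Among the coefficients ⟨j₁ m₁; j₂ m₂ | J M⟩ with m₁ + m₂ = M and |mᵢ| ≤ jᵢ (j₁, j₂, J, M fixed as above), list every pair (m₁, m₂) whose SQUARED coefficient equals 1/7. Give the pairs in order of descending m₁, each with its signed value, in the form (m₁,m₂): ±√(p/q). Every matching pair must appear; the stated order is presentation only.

(2,-1/2): +√(1/7)

Admissible pairs with m₁+m₂ = M = 3/2: (0,3/2), (1,1/2), (2,-1/2)
  (m₁,m₂)=(2,-1/2): CG² = 1/7, CG = +√(1/7)   ← matches the target
  (m₁,m₂)=(1,1/2): CG² = 4/7, CG = +√(4/7)
  (m₁,m₂)=(0,3/2): CG² = 2/7, CG = +√(2/7)
Pairs with CG² = 1/7: (2,-1/2): +√(1/7)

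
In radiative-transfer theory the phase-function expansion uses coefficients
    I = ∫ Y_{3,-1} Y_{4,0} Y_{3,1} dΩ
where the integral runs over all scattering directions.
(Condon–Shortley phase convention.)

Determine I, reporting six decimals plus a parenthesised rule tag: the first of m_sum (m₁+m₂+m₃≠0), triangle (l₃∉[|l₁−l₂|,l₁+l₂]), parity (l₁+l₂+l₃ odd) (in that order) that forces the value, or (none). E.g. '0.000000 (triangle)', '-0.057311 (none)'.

Rules hold: Σm=0, L=10 even, 1≤3≤7.
N = 7·9·7 = 441
Δ = 4!·2!·4!/11! = 1/34650
Racah Σ t=1..3: t=1:−1/72 t=2:+1/16 t=3:−1/72 = 5/144
⇒ 3j(3 4 3; 0 0 0)² = 2/77, sgn -1
Racah Σ t=2..4: t=2:+1/32 t=3:−1/36 t=4:+1/1152 = 5/1152
⇒ 3j(3 4 3; -1 0 1)² = 1/1386, sgn +1
4πI² = N·(3j₀)²·(3jₘ)² = 1/121
I = -1·√(0.00826446/4π) = -0.02564498
No selection rule forces the value: the integral is nonzero (none).

-0.025645 (none)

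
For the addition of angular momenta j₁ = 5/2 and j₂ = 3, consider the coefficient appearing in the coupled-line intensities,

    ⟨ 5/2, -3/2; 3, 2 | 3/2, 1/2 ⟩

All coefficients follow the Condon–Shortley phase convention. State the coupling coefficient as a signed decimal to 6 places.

−√(1/21) = -0.218218

j₁+j₂−J=4  J+j₁−j₂=1  J−j₁+j₂=2  j₁+j₂+J+1=8
(j₁±m₁, j₂±m₂, J±M) = (1,4,5,1,2,1)
P² = 192/7
sum k=3..4:
  [3] −1/12 = -1/12
  [4] +1/24 = 1/24
S = -1/24
C² = P²·S² = 1/21 ; C = -0.218218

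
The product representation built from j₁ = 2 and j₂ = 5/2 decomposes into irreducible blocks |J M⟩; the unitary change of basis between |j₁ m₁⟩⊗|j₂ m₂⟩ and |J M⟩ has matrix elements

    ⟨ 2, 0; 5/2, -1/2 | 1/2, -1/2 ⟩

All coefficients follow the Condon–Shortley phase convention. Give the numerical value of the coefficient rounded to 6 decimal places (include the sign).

√[2·4!0!1!/6! · 2!2!2!3!0!1!] = √(16/5)
  +(−1)^2/∏(2,2,0,0,0,1)! = 1/4  (running 1/4)
⟨..|..⟩ = √(16/5)·(1/4) = +0.447214

+√(1/5) = +0.447214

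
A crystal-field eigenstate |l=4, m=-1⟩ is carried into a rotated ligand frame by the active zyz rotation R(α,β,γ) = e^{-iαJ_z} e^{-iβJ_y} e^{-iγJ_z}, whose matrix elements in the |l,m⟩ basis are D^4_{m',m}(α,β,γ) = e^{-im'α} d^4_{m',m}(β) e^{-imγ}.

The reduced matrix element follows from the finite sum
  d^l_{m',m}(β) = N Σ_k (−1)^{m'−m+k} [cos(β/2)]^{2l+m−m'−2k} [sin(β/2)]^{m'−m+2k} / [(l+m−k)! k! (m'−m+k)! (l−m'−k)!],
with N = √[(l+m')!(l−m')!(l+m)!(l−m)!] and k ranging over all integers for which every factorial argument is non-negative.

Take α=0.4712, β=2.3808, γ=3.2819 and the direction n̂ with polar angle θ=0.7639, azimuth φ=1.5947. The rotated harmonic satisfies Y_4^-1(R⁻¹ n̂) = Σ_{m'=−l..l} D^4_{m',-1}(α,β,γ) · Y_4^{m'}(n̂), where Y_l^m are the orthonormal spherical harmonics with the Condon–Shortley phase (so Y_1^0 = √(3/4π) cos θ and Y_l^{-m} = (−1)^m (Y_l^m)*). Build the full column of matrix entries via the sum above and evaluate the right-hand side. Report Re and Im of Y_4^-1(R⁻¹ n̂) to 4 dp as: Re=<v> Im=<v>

Re=0.2136 Im=0.2470

Need the full column D^4_{m',-1} for m'=−4..4 at α=0.4712, β=2.3808, γ=3.2819.
cos(β/2)=0.371288, sin(β/2)=0.928518
d^4_{-4,-1}: single k=3 term ⇒ +0.042269;  D = +0.018549-0.037981i
d^4_{-3,-1}: k∈[2..3] ⇒ +0.017927 -0.186864 = -0.168936;  D = +0.002853+0.168912i
d^4_{-2,-1}: k∈[1..3] ⇒ +0.003832 -0.119821 +0.499574 = +0.383585;  D = -0.179878-0.338794i
d^4_{-1,-1}: k∈[0..3] ⇒ +0.000361 -0.033880 +0.423768 -0.883413 = -0.493164;  D = +0.403794+0.283127i
d^4_{0,-1}: k∈[0..3] ⇒ -0.004039 +0.151563 -0.947876 +0.988001 = +0.187650;  D = -0.185805-0.026242i
d^4_{1,-1}: k∈[0..3] ⇒ +0.022587 -0.423768 +1.325119 -0.552486 = +0.371453;  D = -0.351302+0.120680i
d^4_{2,-1}: k∈[0..2] ⇒ -0.079881 +0.749361 -0.937300 = -0.267819;  D = +0.186189-0.192512i
d^4_{3,-1}: k∈[0..1] ⇒ +0.186864 -0.701187 = -0.514323;  D = +0.150766-0.491730i
d^4_{4,-1}: single k=0 term ⇒ -0.264350;  D = -0.045686-0.260372i
Y_4^{m'}(θ=0.7639,φ=1.5947) and Σ D·Y over m':
  (+0.0185-0.0380i)·(+0.1009-0.0097i)  (+0.0029+0.1689i)·(+0.0214+0.2984i)  (-0.1799-0.3388i)·(-0.4238+0.0203i)  (+0.4038+0.2831i)·(-0.0037-0.1537i)  (-0.1858-0.0262i)·(-0.3307+0.0000i)  (-0.3513+0.1207i)·(+0.0037-0.1537i)  (+0.1862-0.1925i)·(-0.4238-0.0203i)  (+0.1508-0.4917i)·(-0.0214+0.2984i)  (-0.0457-0.2604i)·(+0.1009+0.0097i)
Y_4^-1(R⁻¹ n̂) = +0.213600+0.247040i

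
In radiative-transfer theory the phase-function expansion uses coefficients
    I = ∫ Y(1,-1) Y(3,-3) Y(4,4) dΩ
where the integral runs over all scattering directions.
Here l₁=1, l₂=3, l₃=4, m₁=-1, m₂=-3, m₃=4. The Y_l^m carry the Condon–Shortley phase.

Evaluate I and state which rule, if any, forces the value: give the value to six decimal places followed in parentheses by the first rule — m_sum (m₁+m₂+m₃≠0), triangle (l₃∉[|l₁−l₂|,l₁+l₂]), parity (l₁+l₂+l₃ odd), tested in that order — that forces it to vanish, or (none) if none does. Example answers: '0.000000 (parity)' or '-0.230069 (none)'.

0.325735 (none)

m-sum 0 ✓  L=8 even ✓  2≤4≤4 ✓
Π(2lᵢ+1) = 3×7×9 = 189
triangle coeff Δ(1,3,4) = 1/252
Σ_t [0,0]: t=0:+1/36 = 1/36
(3j)²=4/63 [(1 3 4; 0 0 0)], sign=+1
Σ_t [0,0]: t=0:+1/1440 = 1/1440
(3j)²=1/9 [(1 3 4; -1 -3 4)], sign=+1
⇒ 4πI² = 4/3
I = (+1)√(4/3/(4π)) = 0.32573501
No selection rule forces the value: the integral is nonzero (none).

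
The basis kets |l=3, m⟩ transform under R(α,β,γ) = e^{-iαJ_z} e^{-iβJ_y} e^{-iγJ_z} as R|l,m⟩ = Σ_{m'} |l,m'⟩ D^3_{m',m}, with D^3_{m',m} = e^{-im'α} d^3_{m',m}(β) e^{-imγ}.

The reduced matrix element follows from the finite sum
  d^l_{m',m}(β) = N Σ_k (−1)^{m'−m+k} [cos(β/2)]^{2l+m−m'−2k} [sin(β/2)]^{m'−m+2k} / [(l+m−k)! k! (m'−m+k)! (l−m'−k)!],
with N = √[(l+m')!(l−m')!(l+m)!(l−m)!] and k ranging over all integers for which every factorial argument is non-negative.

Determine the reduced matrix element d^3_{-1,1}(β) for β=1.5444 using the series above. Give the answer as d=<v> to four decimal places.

d^3_{-1,1}(β=1.5444) via the finite sum:
Half-angle: c=0.716377, s=0.697713. N=√(2·24·24·2)=48.000000
k: max(0,(1)−(-1))=2 … min(3+(1),3−(-1))=4
  k=2: (−1)^0·48.0000/(8)·0.7164^4·0.6977^2 = +0.769259
  k=3: (−1)^1·48.0000/(6)·0.7164^2·0.6977^4 = -0.972929
  k=4: (−1)^2·48.0000/(48)·0.7164^0·0.6977^6 = +0.115361
d^3_{-1,1}(1.5444) = +0.769259 -0.972929 +0.115361 = -0.088308

d=-0.0883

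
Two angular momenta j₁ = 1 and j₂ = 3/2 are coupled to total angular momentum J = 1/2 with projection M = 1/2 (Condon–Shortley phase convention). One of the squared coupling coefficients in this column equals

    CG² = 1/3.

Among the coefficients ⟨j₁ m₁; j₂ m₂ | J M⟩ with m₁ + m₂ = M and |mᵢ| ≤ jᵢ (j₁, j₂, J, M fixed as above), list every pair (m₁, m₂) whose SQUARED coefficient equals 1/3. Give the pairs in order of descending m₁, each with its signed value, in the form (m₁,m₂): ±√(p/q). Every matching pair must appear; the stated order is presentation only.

Admissible pairs with m₁+m₂ = M = 1/2: (-1,3/2), (0,1/2), (1,-1/2)
  (m₁,m₂)=(1,-1/2): CG² = 1/6, CG = +√(1/6)
  (m₁,m₂)=(0,1/2): CG² = 1/3, CG = −√(1/3)   ← matches the target
  (m₁,m₂)=(-1,3/2): CG² = 1/2, CG = +√(1/2)
Pairs with CG² = 1/3: (0,1/2): −√(1/3)

(0,1/2): −√(1/3)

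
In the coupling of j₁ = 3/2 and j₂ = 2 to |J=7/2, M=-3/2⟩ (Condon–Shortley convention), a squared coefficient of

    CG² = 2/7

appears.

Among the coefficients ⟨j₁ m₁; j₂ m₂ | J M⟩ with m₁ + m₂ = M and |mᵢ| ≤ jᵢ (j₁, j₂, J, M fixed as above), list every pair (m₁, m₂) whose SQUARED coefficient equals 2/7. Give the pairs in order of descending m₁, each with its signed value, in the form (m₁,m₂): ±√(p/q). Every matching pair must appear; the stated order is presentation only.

Admissible pairs with m₁+m₂ = M = -3/2: (-3/2,0), (-1/2,-1), (1/2,-2)
  (m₁,m₂)=(1/2,-2): CG² = 1/7, CG = +√(1/7)
  (m₁,m₂)=(-1/2,-1): CG² = 4/7, CG = +√(4/7)
  (m₁,m₂)=(-3/2,0): CG² = 2/7, CG = +√(2/7)   ← matches the target
Pairs with CG² = 2/7: (-3/2,0): +√(2/7)

(-3/2,0): +√(2/7)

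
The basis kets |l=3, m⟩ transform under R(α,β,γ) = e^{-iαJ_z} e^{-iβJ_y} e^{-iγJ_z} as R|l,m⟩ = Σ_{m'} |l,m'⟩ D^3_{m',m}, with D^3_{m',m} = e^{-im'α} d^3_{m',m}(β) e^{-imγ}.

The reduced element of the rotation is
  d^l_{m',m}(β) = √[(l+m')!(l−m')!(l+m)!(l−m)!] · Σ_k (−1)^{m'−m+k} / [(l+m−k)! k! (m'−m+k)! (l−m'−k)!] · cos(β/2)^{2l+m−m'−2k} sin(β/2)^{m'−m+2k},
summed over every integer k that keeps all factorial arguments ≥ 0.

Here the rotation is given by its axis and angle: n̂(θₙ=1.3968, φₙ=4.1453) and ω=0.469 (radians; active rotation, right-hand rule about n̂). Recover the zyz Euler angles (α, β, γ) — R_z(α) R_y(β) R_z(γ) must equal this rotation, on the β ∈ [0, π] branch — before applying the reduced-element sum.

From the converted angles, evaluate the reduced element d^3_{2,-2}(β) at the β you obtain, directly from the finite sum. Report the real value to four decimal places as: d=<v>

Axis–angle → zyz. n̂ = (sinθₙcosφₙ, sinθₙsinφₙ, cosθₙ) = (-0.529068, -0.830733, +0.173120), ω = 0.4690.
R = I cosω + sinω [n̂]ₓ + (1−cosω) n̂n̂ᵀ gives
  R = [+0.922246, -0.030791, -0.385377; +0.125708, +0.966539, +0.223607; +0.365597, -0.254665, +0.895257]
β = atan2(√(R₁₃²+R₂₃²), R₃₃) = 0.461789; α = atan2(R₂₃, R₁₃) mod 2π = 2.615838; γ = atan2(R₃₂, −R₃₁) mod 2π = 3.750016
d^3_{2,-2}(β=0.4618) via the finite sum:
c=cos(0.461789/2)=0.973462, s=sin(0.461789/2)=0.228848; N=√[120·1·1·120]=120.000000
Admissible k: 0..1 (factorial args all ≥0)
  k=0: (−1)^4·120.0000/(24)·0.9735^2·0.2288^4 = +0.012996
  k=1: (−1)^5·120.0000/(120)·0.9735^0·0.2288^6 = -0.000144
d^3_{2,-2}(0.4618) = +0.012996 -0.000144 = +0.012852

d=0.0129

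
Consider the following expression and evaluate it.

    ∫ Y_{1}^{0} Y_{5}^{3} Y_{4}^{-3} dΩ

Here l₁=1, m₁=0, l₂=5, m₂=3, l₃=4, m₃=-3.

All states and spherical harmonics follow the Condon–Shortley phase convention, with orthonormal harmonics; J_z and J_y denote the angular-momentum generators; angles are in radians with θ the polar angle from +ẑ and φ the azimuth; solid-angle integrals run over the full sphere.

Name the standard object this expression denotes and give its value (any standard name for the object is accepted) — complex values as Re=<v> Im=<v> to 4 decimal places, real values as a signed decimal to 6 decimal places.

Gaunt coefficient, -0.196426

This is a Gaunt coefficient — the integral of a triple product of spherical harmonics over the sphere.
Checks pass: Σm=0; 10 even; l₃=4∈[4,6].
(2·1+1)(2·5+1)(2·4+1) = 297
Δ: 2! 0! 8! / 11! → 1/495
sum: t=1:−1/576 = -1/576
3j²(1 5 4; 0 0 0) = Δ·Π!·Σ² = 5/99  (sign -1)
sum: t=1:−1/5040 = -1/5040
3j²(1 5 4; 0 3 -3) = Δ·Π!·Σ² = 16/495  (sign +1)
combine: 4πI² = 297·5/99·16/495 = 16/33
take √, sign -1: I = -0.19642560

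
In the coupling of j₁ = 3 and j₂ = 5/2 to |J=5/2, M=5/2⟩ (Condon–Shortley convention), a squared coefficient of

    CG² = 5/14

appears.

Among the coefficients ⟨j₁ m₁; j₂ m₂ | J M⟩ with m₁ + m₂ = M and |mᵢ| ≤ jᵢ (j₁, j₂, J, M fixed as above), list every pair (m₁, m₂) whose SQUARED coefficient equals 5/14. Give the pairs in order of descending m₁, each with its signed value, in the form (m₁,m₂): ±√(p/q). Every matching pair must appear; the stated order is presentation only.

(2,1/2): −√(5/14)

Admissible pairs with m₁+m₂ = M = 5/2: (0,5/2), (1,3/2), (2,1/2), (3,-1/2)
  (m₁,m₂)=(3,-1/2): CG² = 5/21, CG = +√(5/21)
  (m₁,m₂)=(2,1/2): CG² = 5/14, CG = −√(5/14)   ← matches the target
  (m₁,m₂)=(1,3/2): CG² = 2/7, CG = +√(2/7)
  (m₁,m₂)=(0,5/2): CG² = 5/42, CG = −√(5/42)
Pairs with CG² = 5/14: (2,1/2): −√(5/14)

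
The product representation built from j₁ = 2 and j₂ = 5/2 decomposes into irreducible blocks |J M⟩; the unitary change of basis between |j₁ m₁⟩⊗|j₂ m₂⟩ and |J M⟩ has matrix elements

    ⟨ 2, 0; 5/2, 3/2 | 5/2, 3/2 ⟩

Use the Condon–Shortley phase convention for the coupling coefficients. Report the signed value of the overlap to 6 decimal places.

−√(1/70) = -0.119523

√[6·2!2!3!/8! · 2!2!4!1!4!1!] = √(288/35)
  +(−1)^1/∏(1,1,1,3,1,0)! = -1/6  (running -1/6)
  +(−1)^2/∏(2,0,0,2,2,1)! = 1/8  (running -1/24)
⟨..|..⟩ = √(288/35)·(-1/24) = -0.119523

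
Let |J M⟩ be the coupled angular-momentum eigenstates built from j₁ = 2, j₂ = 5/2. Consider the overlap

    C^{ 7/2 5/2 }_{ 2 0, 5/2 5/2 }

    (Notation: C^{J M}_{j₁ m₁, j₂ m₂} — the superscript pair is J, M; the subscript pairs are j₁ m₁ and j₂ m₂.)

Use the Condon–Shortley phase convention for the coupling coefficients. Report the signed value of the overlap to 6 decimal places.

triangle: 1!*3!*4!/9! = 144/362880
(j±m)!: 2!*2!*5!*0!*6!*1! = 345600
prefactor² = (2J+1)*Δ*N² = 7680/7
  k=1: −1/(1!*0!*1!*4!*2!*0!) = -1/48
Σ = -1/48  ⇒  CG² = 7680/7*(-1/48)² = 10/21
CG = −√(10/21) = -0.690066

-0.690066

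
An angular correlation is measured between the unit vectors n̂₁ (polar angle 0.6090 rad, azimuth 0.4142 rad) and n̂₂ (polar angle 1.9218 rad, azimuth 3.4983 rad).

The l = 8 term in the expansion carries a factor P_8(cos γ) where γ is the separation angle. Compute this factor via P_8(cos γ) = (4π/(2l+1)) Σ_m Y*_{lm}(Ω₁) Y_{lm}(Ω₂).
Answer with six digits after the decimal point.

Expand P_8 via completeness: Σ_{m} conj(Y_{8,m}) at Ω₁ times Y_{8,m} at Ω₂ —
  m=-8: Y*=-0.005823-0.001012i  Y=-0.298772-0.088486i  product +0.001650+0.000818i
  m=-7: Y*=-0.032909+0.008130i  Y=-0.364799-0.274250i  product +0.014235+0.006060i
  m=-6: Y*=-0.095001+0.073183i  Y=-0.107613-0.168095i  product +0.022525+0.008094i
  m=-5: Y*=-0.138957+0.254235i  Y=+0.052868+0.244751i  product -0.069571-0.020569i
  m=-4: Y*=-0.040228+0.466588i  Y=-0.043977+0.303351i  product -0.139771-0.032722i
  m=-3: Y*=+0.136602+0.401168i  Y=+0.056252-0.102803i  product +0.048925+0.008523i
  m=-2: Y*=+0.001519+0.001656i  Y=+0.244947-0.211998i  product +0.000723+0.000084i
  m=-1: Y*=-0.375294-0.164992i  Y=-0.053486+0.019931i  product +0.023361+0.001345i
  m=+0: Y*=-0.140765-0.000000i  Y=-0.324343+0.000000i  product +0.045656+0.000000i
  m=+1: Y*=+0.375294-0.164992i  Y=+0.053486+0.019931i  product +0.023361-0.001345i
  m=+2: Y*=+0.001519-0.001656i  Y=+0.244947+0.211998i  product +0.000723-0.000084i
  m=+3: Y*=-0.136602+0.401168i  Y=-0.056252-0.102803i  product +0.048925-0.008523i
  m=+4: Y*=-0.040228-0.466588i  Y=-0.043977-0.303351i  product -0.139771+0.032722i
  m=+5: Y*=+0.138957+0.254235i  Y=-0.052868+0.244751i  product -0.069571+0.020569i
  m=+6: Y*=-0.095001-0.073183i  Y=-0.107613+0.168095i  product +0.022525-0.008094i
  m=+7: Y*=+0.032909+0.008130i  Y=+0.364799-0.274250i  product +0.014235-0.006060i
  m=+8: Y*=-0.005823+0.001012i  Y=-0.298772+0.088486i  product +0.001650-0.000818i
Total Σ_m = -0.150186-0.000000i. Multiply by 0.739198: -0.111017-0.000000i. P_8(cos γ) = -0.111017

-0.111017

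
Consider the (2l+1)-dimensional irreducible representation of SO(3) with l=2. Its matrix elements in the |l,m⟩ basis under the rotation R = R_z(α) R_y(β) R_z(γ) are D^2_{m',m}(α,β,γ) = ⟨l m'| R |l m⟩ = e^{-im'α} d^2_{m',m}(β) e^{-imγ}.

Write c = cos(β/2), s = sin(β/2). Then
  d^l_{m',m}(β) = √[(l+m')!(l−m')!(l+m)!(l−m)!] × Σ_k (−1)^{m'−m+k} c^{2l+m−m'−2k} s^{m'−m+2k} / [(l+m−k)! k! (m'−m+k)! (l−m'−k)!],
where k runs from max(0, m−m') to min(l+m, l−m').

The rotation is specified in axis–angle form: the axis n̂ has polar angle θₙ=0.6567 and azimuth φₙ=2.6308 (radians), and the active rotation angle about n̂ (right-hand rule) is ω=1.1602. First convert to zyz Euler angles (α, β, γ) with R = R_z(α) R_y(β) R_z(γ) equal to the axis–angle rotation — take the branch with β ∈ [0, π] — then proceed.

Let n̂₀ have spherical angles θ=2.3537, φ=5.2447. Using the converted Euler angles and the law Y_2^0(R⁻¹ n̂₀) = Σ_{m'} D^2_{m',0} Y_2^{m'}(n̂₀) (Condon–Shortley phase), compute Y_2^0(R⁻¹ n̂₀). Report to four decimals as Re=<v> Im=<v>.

Axis–angle → zyz. n̂ = (sinθₙcosφₙ, sinθₙsinφₙ, cosθₙ) = (-0.532580, +0.298458, +0.792011), ω = 1.1602.
R = I cosω + sinω [n̂]ₓ + (1−cosω) n̂n̂ᵀ gives
  R = [+0.569580, -0.821687, +0.020209; +0.630676, +0.452678, +0.630342; -0.527092, -0.346285, +0.776055]
β = atan2(√(R₁₃²+R₂₃²), R₃₃) = 0.682411; α = atan2(R₂₃, R₁₃) mod 2π = 1.538746; γ = atan2(R₃₂, −R₃₁) mod 2π = 5.701924
Need the full column D^2_{m',0} for m'=−2..2 at α=1.5387, β=0.6824, γ=5.7019.
cos(β/2)=0.942352, sin(β/2)=0.334623
d^2_{-2,0}: single k=2 term ⇒ +0.243565;  D = -0.243064+0.015602i
d^2_{-1,0}: k∈[1..2] ⇒ +0.685916 -0.086488 = +0.599428;  D = +0.019208+0.599120i
d^2_{0,0}: k∈[0..2] ⇒ +0.788592 -0.397739 +0.012538 = +0.403391;  D = +0.403391+0.000000i
d^2_{1,0}: k∈[0..1] ⇒ -0.685916 +0.086488 = -0.599428;  D = -0.019208+0.599120i
d^2_{2,0}: single k=0 term ⇒ +0.243565;  D = -0.243064-0.015602i
Y_2^{m'}(θ=2.3537,φ=5.2447) and Σ D·Y over m':
  (-0.2431+0.0156i)·(-0.0941+0.1698i)  (+0.0192+0.5991i)·(-0.1960-0.3328i)  (+0.4034+0.0000i)·(+0.1553+0.0000i)  (-0.0192+0.5991i)·(+0.1960-0.3328i)  (-0.2431-0.0156i)·(-0.0941-0.1698i)
Y_2^0(R⁻¹ n̂) = +0.494384-0.000000i

Re=0.4944 Im=0.0000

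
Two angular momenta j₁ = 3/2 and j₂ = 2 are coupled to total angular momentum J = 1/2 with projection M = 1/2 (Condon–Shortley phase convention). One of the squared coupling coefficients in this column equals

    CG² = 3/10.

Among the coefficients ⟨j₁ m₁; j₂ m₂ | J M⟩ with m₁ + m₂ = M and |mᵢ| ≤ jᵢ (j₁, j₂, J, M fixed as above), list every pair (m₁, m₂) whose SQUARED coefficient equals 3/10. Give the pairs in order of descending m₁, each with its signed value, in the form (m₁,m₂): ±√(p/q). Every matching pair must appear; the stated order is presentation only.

Admissible pairs with m₁+m₂ = M = 1/2: (-3/2,2), (-1/2,1), (1/2,0), (3/2,-1)
  (m₁,m₂)=(3/2,-1): CG² = 1/10, CG = +√(1/10)
  (m₁,m₂)=(1/2,0): CG² = 1/5, CG = −√(1/5)
  (m₁,m₂)=(-1/2,1): CG² = 3/10, CG = +√(3/10)   ← matches the target
  (m₁,m₂)=(-3/2,2): CG² = 2/5, CG = −√(2/5)
Pairs with CG² = 3/10: (-1/2,1): +√(3/10)

(-1/2,1): +√(3/10)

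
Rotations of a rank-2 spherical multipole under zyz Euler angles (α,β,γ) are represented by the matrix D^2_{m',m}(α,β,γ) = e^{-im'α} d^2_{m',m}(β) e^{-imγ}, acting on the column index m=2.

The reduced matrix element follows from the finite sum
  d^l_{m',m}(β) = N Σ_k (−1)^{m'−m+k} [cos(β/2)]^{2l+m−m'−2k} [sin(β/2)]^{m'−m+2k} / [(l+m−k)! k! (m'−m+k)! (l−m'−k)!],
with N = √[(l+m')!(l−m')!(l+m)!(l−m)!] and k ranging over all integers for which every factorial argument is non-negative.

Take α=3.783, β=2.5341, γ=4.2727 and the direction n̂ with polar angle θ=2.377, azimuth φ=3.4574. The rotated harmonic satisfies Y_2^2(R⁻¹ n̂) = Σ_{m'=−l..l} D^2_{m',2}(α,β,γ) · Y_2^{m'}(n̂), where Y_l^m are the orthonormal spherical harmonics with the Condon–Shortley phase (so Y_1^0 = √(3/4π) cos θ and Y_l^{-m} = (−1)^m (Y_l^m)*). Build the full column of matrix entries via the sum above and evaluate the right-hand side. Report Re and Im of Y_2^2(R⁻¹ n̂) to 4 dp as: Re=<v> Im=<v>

Re=0.0248 Im=-0.0040

Need the full column D^2_{m',2} for m'=−2..2 at α=3.7830, β=2.5341, γ=4.2727.
cos(β/2)=0.299097, sin(β/2)=0.954223
d^2_{-2,2}: single k=4 term ⇒ +0.829085;  D = +0.462232-0.688275i
d^2_{-1,2}: single k=3 term ⇒ +0.519746;  D = +0.025982+0.519096i
d^2_{0,2}: single k=2 term ⇒ +0.199526;  D = -0.127224-0.153703i
d^2_{1,2}: single k=1 term ⇒ +0.051064;  D = +0.049625+0.012037i
d^2_{2,2}: single k=0 term ⇒ +0.008003;  D = -0.007360+0.003142i
Y_2^{m'}(θ=2.377,φ=3.4574) and Σ D·Y over m':
  (+0.4622-0.6883i)·(+0.1494-0.1093i)  (+0.0260+0.5191i)·(+0.3669-0.1199i)  (-0.1272-0.1537i)·(+0.1774+0.0000i)  (+0.0496+0.0120i)·(-0.3669-0.1199i)  (-0.0074+0.0031i)·(+0.1494+0.1093i)
Y_2^2(R⁻¹ n̂) = +0.024812-0.003987i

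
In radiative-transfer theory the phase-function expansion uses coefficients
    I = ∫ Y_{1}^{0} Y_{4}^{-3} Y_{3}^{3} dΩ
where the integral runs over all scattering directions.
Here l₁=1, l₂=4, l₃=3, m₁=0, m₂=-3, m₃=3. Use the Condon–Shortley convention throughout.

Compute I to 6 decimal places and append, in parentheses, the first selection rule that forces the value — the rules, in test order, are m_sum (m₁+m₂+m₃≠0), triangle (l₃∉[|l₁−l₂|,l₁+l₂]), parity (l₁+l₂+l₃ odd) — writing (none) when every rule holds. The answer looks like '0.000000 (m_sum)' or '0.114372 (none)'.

-0.162868 (none)

Checks pass: Σm=0; 8 even; l₃=3∈[3,5].
(2·1+1)(2·4+1)(2·3+1) = 189
Δ: 2! 0! 6! / 9! → 1/252
sum: t=1:−1/36 = -1/36
3j²(1 4 3; 0 0 0) = Δ·Π!·Σ² = 4/63  (sign +1)
sum: t=1:−1/720 = -1/720
3j²(1 4 3; 0 -3 3) = Δ·Π!·Σ² = 1/36  (sign -1)
combine: 4πI² = 189·4/63·1/36 = 1/3
take √, sign -1: I = -0.16286750
No selection rule forces the value: the integral is nonzero (none).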